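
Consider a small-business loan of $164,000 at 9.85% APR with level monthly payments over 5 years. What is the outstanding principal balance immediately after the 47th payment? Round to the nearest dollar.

$42,651

With monthly rate i = 9.85%/12 = 0.0082083, the balance after k of n payments is P · [(1+i)^n − (1+i)^k] / [(1+i)^n − 1].
(1+0.0082083)^60 = 1.63311575 and (1+0.0082083)^47 = 1.46846395, so the balance is 164,000 × (1.63311575 − 1.46846395) / (1.63311575 − 1) = $42,650.80.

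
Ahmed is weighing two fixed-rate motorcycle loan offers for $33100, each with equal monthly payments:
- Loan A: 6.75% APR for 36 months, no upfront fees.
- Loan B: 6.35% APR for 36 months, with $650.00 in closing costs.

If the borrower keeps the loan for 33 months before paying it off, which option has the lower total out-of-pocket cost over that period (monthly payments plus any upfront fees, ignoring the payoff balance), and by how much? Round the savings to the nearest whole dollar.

Loan A by $451

Loan A: monthly rate = 6.75%/12 = 0.0056250; payment = 33,100 × 0.0056250 / (1 − (1+0.0056250)^−36) = $1,018.25.
Loan B: at 6.35% the monthly rate is 0.0052917, so the payment is 33,100 × 0.0052917 / (1 − 1.0052917^−36) = $1,012.22.
Over 33 months: Loan A costs 33 × $1,018.25 = $33,602.25; Loan B costs 33 × $1,012.22 + $650.00 = $34,053.26.
Loan A is cheaper by $34,053.26 − $33,602.25 = $451.01.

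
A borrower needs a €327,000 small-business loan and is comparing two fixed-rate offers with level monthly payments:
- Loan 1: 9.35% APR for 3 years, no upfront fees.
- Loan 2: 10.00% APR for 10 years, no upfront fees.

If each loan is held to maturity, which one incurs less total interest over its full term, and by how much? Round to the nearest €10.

Loan 1 by €142,290

Loan 1: at 9.35% the monthly rate is 0.0077917, so the payment is 327,000 × 0.0077917 / (1 − 1.0077917^−36) = €10,451.86.
Total interest on Loan 1 = 36 × €10,451.86 − €327,000 = €49,266.96.
Loan 2: monthly rate = 10%/12 = 0.0083333; payment = 327,000 × 0.0083333 / (1 − (1+0.0083333)^−120) = €4,321.33.
Total interest on Loan 2 = 120 × €4,321.33 − €327,000 = €191,559.60.
Loan 1 is lower by €142,292.64.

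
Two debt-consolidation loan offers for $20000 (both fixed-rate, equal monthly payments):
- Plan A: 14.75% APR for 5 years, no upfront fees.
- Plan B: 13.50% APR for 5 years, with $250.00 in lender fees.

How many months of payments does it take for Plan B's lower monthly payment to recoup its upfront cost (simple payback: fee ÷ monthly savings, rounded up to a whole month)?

Plan A: monthly rate = 14.75%/12 = 0.0122917; payment = 20,000 × 0.0122917 / (1 − (1+0.0122917)^−60) = $473.18.
Plan B: monthly rate = 13.5%/12 = 0.0112500; payment = 20,000 × 0.0112500 / (1 − (1+0.0112500)^−60) = $460.20.
Monthly savings = $473.18 − $460.20 = $12.98.
Break-even = $250.00 / $12.98 = 19.26 → 20 months.

20 months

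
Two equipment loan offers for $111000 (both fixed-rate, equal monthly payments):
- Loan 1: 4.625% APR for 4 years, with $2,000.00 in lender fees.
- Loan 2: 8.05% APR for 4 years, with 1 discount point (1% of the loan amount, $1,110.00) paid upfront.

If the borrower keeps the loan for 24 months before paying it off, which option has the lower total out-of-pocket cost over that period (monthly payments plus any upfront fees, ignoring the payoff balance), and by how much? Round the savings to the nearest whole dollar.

Loan 1 by $3,310

Loan 1: monthly rate = 4.625%/12 = 0.0038542; payment = 111,000 × 0.0038542 / (1 − (1+0.0038542)^−48) = $2,537.44.
Loan 2: at 8.05% the monthly rate is 0.0067083, so the payment is 111,000 × 0.0067083 / (1 − 1.0067083^−48) = $2,712.44.
Over 24 months: Loan 1 costs 24 × $2,537.44 + $2,000.00 = $62,898.56; Loan 2 costs 24 × $2,712.44 + $1,110.00 = $66,208.56.
Loan 1 is cheaper by $66,208.56 − $62,898.56 = $3,310.00.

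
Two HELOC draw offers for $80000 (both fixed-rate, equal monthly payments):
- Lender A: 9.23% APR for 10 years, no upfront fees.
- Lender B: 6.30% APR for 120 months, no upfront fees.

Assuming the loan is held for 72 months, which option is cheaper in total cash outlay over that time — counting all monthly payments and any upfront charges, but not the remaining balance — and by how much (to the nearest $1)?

Lender B by $8,865

Lender A: at 9.23% the monthly rate is 0.0076917, so the payment is 80,000 × 0.0076917 / (1 − 1.0076917^−120) = $1,023.39.
Lender B: at 6.30% the monthly rate is 0.0052500, so the payment is 80,000 × 0.0052500 / (1 − 1.0052500^−120) = $900.26.
Over 72 months: Lender A costs 72 × $1,023.39 = $73,684.08; Lender B costs 72 × $900.26 = $64,818.72.
Lender B is cheaper by $73,684.08 − $64,818.72 = $8,865.36.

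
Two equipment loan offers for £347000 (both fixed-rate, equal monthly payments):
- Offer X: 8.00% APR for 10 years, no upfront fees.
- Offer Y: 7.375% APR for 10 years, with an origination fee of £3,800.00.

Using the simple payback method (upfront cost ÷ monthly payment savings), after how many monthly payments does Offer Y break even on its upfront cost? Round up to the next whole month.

34 months

Offer X: at 8.00% the monthly rate is 0.0066667, so the payment is 347,000 × 0.0066667 / (1 − 1.0066667^−120) = £4,210.07.
Offer Y: at 7.375% the monthly rate is 0.0061458, so the payment is 347,000 × 0.0061458 / (1 − 1.0061458^−120) = £4,096.35.
Monthly savings = £4,210.07 − £4,096.35 = £113.72.
Break-even = £3,800.00 / £113.72 = 33.42 → 34 months.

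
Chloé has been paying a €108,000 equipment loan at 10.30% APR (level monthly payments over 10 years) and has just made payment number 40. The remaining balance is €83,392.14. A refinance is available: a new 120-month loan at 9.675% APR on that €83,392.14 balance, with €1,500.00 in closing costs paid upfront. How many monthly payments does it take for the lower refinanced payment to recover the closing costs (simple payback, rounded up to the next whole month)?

5 months

Current payment = 108,000 × 10.3%/12 / (1 − (1+0.0085833)^−120) = €1,445.23.
Refinanced payment = 83,392.14 × 0.0080625 / (1 − (1+0.0080625)^−120) = €1,087.08.
Monthly savings = €1,445.23 − €1,087.08 = €358.15.
Break-even = €1,500.00 / €358.15 = 4.19 → 5 months.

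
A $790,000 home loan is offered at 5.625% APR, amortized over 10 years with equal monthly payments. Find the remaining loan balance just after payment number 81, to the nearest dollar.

With monthly rate i = 5.625%/12 = 0.0046875, the balance after k of n payments is P · [(1+i)^n − (1+i)^k] / [(1+i)^n − 1].
(1+0.0046875)^120 = 1.75274958 and (1+0.0046875)^81 = 1.46053145, so the balance is 790,000 × (1.75274958 − 1.46053145) / (1.75274958 − 1) = $306,678.78.

$306,679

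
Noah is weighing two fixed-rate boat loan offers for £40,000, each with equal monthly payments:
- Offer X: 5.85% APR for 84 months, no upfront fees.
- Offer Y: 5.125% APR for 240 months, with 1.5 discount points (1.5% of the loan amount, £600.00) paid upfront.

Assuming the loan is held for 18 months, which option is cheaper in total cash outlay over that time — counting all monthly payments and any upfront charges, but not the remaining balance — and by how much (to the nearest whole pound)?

Offer Y by £5,065

Offer X: at 5.85% the monthly rate is 0.0048750, so the payment is 40,000 × 0.0048750 / (1 − 1.0048750^−84) = £581.47.
Offer Y: monthly rate = 5.125%/12 = 0.0042708; payment = 40,000 × 0.0042708 / (1 − (1+0.0042708)^−240) = £266.75.
Over 18 months: Offer X costs 18 × £581.47 = £10,466.46; Offer Y costs 18 × £266.75 + £600.00 = £5,401.50.
Offer Y is cheaper by £10,466.46 − £5,401.50 = £5,064.96.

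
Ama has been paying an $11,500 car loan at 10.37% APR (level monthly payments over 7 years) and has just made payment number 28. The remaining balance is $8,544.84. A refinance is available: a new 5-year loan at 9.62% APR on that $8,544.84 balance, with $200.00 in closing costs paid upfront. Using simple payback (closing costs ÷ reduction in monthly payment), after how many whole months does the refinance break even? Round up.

Current payment = 11,500 × 10.37%/12 / (1 − (1+0.0086417)^−84) = $193.12.
Refinanced payment = 8,544.84 × 0.0080167 / (1 − (1+0.0080167)^−60) = $179.96.
Monthly savings = $193.12 − $179.96 = $13.16.
Break-even = $200.00 / $13.16 = 15.20 → 16 months.

16 months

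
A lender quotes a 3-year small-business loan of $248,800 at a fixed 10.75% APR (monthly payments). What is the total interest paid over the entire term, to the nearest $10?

Monthly rate = 10.75%/12 = 0.0089583; payment = 248,800 × 0.0089583 / (1 − (1+0.0089583)^−36) = $8,115.97.
Total paid = 36 × $8,115.97 = $292,174.92; interest = $292,174.92 − $248,800 = $43,374.92.

$43,370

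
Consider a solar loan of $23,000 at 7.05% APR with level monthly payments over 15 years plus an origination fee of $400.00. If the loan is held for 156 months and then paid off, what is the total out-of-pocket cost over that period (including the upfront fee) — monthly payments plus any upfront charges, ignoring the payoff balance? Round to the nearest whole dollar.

$32,750

At 7.05% the monthly rate is 0.0058750, so the payment is 23,000 × 0.0058750 / (1 − 1.0058750^−180) = $207.37.
Total outlay = 156 × $207.37 + $400.00 = $32,749.72.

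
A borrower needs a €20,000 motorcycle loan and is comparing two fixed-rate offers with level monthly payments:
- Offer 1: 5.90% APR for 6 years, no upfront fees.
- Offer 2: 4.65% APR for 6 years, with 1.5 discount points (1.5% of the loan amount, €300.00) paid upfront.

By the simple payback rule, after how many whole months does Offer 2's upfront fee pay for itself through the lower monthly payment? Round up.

26 months

Offer 1: monthly rate = 5.9%/12 = 0.0049167; payment = 20,000 × 0.0049167 / (1 − (1+0.0049167)^−72) = €330.51.
Offer 2: at 4.65% the monthly rate is 0.0038750, so the payment is 20,000 × 0.0038750 / (1 − 1.0038750^−72) = €318.86.
Monthly savings = €330.51 − €318.86 = €11.65.
Break-even = €300.00 / €11.65 = 25.75 → 26 months.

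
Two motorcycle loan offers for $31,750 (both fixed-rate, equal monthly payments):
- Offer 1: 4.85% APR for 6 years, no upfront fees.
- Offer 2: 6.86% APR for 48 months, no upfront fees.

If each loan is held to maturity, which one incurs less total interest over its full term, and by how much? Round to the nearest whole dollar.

Offer 1: monthly rate = 4.85%/12 = 0.0040417; payment = 31,750 × 0.0040417 / (1 − (1+0.0040417)^−72) = $509.13.
Total interest on Offer 1 = 72 × $509.13 − $31,750 = $4,907.36.
Offer 2: monthly rate = 6.86%/12 = 0.0057167; payment = 31,750 × 0.0057167 / (1 − (1+0.0057167)^−48) = $758.23.
Total interest on Offer 2 = 48 × $758.23 − $31,750 = $4,645.04.
Offer 2 is lower by $262.32.

Offer 2 by $262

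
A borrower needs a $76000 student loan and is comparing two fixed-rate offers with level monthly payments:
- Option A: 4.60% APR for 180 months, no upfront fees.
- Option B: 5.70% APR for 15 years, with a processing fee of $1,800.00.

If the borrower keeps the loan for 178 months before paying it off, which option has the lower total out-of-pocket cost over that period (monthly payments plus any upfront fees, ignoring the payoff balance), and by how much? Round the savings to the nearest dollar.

Option A by $9,595

Option A: monthly rate = 4.6%/12 = 0.0038333; payment = 76,000 × 0.0038333 / (1 − (1+0.0038333)^−180) = $585.29.
Option B: at 5.70% the monthly rate is 0.0047500, so the payment is 76,000 × 0.0047500 / (1 − 1.0047500^−180) = $629.08.
Over 178 months: Option A costs 178 × $585.29 = $104,181.62; Option B costs 178 × $629.08 + $1,800.00 = $113,776.24.
Option A is cheaper by $113,776.24 − $104,181.62 = $9,594.62.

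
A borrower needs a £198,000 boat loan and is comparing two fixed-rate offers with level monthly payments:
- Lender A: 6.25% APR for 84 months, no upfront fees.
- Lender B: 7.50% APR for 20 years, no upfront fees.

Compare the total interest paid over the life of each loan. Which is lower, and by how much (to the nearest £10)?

Lender A by £137,850

Lender A: monthly rate = 6.25%/12 = 0.0052083; payment = 198,000 × 0.0052083 / (1 − (1+0.0052083)^−84) = £2,916.28.
Total interest on Lender A = 84 × £2,916.28 − £198,000 = £46,967.52.
Lender B: at 7.50% the monthly rate is 0.0062500, so the payment is 198,000 × 0.0062500 / (1 − 1.0062500^−240) = £1,595.07.
Total interest on Lender B = 240 × £1,595.07 − £198,000 = £184,816.80.
Lender A is lower by £137,849.28.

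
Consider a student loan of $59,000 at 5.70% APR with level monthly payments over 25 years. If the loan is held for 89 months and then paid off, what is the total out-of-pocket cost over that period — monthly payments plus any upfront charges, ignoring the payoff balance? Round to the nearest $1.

At 5.70% the monthly rate is 0.0047500, so the payment is 59,000 × 0.0047500 / (1 − 1.0047500^−300) = $369.39.
Total outlay = 89 × $369.39 = $32,875.71.

$32,876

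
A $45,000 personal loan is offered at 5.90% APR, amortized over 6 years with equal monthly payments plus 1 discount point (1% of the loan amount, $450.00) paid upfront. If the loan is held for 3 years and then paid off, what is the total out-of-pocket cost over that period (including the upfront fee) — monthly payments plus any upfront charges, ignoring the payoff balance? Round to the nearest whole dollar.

At 5.90% the monthly rate is 0.0049167, so the payment is 45,000 × 0.0049167 / (1 − 1.0049167^−72) = $743.66.
Total outlay = 36 × $743.66 + $450.00 = $27,221.76.

$27,222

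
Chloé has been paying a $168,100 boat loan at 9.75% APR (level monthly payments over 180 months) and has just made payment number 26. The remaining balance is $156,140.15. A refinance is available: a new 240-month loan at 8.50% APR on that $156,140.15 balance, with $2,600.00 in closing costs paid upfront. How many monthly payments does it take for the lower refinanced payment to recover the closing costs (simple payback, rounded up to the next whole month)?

Current payment = 168,100 × 9.75%/12 / (1 − (1+0.0081250)^−180) = $1,780.79.
Refinanced payment = 156,140.15 × 0.0070833 / (1 − (1+0.0070833)^−240) = $1,355.02.
Monthly savings = $1,780.79 − $1,355.02 = $425.77.
Break-even = $2,600.00 / $425.77 = 6.11 → 7 months.

7 months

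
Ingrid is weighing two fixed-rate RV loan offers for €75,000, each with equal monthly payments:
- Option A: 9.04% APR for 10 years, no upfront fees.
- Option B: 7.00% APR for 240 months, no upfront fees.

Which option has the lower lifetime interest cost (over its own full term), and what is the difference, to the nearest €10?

Option A by €25,350

Option A: at 9.04% the monthly rate is 0.0075333, so the payment is 75,000 × 0.0075333 / (1 − 1.0075333^−120) = €951.69.
Total interest on Option A = 120 × €951.69 − €75,000 = €39,202.80.
Option B: monthly rate = 7%/12 = 0.0058333; payment = 75,000 × 0.0058333 / (1 − (1+0.0058333)^−240) = €581.47.
Total interest on Option B = 240 × €581.47 − €75,000 = €64,552.80.
Option A is lower by €25,350.00.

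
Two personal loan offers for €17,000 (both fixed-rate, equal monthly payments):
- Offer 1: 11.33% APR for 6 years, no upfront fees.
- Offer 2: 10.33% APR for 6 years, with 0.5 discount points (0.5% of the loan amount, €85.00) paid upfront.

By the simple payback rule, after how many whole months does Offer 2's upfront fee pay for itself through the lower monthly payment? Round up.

10 months

Offer 1: at 11.33% the monthly rate is 0.0094417, so the payment is 17,000 × 0.0094417 / (1 − 1.0094417^−72) = €326.46.
Offer 2: at 10.33% the monthly rate is 0.0086083, so the payment is 17,000 × 0.0086083 / (1 − 1.0086083^−72) = €317.78.
Monthly savings = €326.46 − €317.78 = €8.68.
Break-even = €85.00 / €8.68 = 9.79 → 10 months.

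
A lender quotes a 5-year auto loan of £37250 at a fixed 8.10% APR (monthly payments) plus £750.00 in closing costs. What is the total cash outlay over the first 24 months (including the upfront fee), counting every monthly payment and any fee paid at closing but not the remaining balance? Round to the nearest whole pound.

Monthly rate = 8.1%/12 = 0.0067500; payment = 37,250 × 0.0067500 / (1 − (1+0.0067500)^−60) = £757.08.
Total outlay = 24 × £757.08 + £750.00 = £18,919.92.

£18,920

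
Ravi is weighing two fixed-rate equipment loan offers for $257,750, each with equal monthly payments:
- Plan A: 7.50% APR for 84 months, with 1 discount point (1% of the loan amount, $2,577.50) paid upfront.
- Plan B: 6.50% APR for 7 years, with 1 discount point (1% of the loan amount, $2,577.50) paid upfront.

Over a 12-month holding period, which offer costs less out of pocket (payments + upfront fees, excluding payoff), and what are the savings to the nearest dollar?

Plan B by $1,512

Plan A: at 7.50% the monthly rate is 0.0062500, so the payment is 257,750 × 0.0062500 / (1 − 1.0062500^−84) = $3,953.44.
Plan B: monthly rate = 6.5%/12 = 0.0054167; payment = 257,750 × 0.0054167 / (1 − (1+0.0054167)^−84) = $3,827.44.
Over 12 months: Plan A costs 12 × $3,953.44 + $2,577.50 = $50,018.78; Plan B costs 12 × $3,827.44 + $2,577.50 = $48,506.78.
Plan B is cheaper by $50,018.78 − $48,506.78 = $1,512.00.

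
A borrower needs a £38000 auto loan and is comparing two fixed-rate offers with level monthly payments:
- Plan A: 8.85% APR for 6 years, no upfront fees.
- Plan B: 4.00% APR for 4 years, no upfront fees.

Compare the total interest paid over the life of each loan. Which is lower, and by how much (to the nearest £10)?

Plan A: at 8.85% the monthly rate is 0.0073750, so the payment is 38,000 × 0.0073750 / (1 − 1.0073750^−72) = £682.14.
Total interest on Plan A = 72 × £682.14 − £38,000 = £11,114.08.
Plan B: at 4.00% the monthly rate is 0.0033333, so the payment is 38,000 × 0.0033333 / (1 − 1.0033333^−48) = £858.00.
Total interest on Plan B = 48 × £858.00 − £38,000 = £3,184.00.
Plan B is lower by £7,930.08.

Plan B by £7,930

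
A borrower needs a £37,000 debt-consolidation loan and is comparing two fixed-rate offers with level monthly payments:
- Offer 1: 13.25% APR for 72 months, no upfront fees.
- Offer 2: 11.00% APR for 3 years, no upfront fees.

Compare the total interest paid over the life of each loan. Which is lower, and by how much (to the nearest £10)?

Offer 2 by £10,220

Offer 1: at 13.25% the monthly rate is 0.0110417, so the payment is 37,000 × 0.0110417 / (1 − 1.0110417^−72) = £747.63.
Total interest on Offer 1 = 72 × £747.63 − £37,000 = £16,829.36.
Offer 2: at 11.00% the monthly rate is 0.0091667, so the payment is 37,000 × 0.0091667 / (1 − 1.0091667^−36) = £1,211.33.
Total interest on Offer 2 = 36 × £1,211.33 − £37,000 = £6,607.88.
Offer 2 is lower by £10,221.48.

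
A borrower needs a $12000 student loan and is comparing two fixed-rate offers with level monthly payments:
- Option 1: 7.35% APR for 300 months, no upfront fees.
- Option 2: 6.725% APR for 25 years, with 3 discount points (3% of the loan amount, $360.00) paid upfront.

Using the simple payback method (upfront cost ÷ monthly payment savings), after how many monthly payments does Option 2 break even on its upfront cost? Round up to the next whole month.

Option 1: monthly rate = 7.35%/12 = 0.0061250; payment = 12,000 × 0.0061250 / (1 − (1+0.0061250)^−300) = $87.51.
Option 2: at 6.725% the monthly rate is 0.0056042, so the payment is 12,000 × 0.0056042 / (1 − 1.0056042^−300) = $82.72.
Monthly savings = $87.51 − $82.72 = $4.79.
Break-even = $360.00 / $4.79 = 75.16 → 76 months.

76 months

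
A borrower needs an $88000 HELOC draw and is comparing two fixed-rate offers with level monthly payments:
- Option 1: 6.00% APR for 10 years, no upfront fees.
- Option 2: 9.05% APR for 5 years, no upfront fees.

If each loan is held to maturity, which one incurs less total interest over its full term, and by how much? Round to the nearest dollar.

Option 1: at 6.00% the monthly rate is 0.0050000, so the payment is 88,000 × 0.0050000 / (1 − 1.0050000^−120) = $976.98.
Total interest on Option 1 = 120 × $976.98 − $88,000 = $29,237.60.
Option 2: at 9.05% the monthly rate is 0.0075417, so the payment is 88,000 × 0.0075417 / (1 − 1.0075417^−60) = $1,828.87.
Total interest on Option 2 = 60 × $1,828.87 − $88,000 = $21,732.20.
Option 2 is lower by $7,505.40.

Option 2 by $7,505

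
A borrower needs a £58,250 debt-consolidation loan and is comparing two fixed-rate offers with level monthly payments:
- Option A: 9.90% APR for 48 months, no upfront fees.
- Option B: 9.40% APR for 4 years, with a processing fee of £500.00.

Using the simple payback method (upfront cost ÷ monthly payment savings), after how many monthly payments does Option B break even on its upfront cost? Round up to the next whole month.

36 months

Option A: monthly rate = 9.9%/12 = 0.0082500; payment = 58,250 × 0.0082500 / (1 − (1+0.0082500)^−48) = £1,474.57.
Option B: at 9.40% the monthly rate is 0.0078333, so the payment is 58,250 × 0.0078333 / (1 − 1.0078333^−48) = £1,460.64.
Monthly savings = £1,474.57 − £1,460.64 = £13.93.
Break-even = £500.00 / £13.93 = 35.89 → 36 months.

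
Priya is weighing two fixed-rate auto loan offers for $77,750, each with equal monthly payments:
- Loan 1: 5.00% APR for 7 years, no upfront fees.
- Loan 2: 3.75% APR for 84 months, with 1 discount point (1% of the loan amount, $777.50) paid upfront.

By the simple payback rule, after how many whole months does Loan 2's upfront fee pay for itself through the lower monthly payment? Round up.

18 months

Loan 1: monthly rate = 5%/12 = 0.0041667; payment = 77,750 × 0.0041667 / (1 − (1+0.0041667)^−84) = $1,098.91.
Loan 2: at 3.75% the monthly rate is 0.0031250, so the payment is 77,750 × 0.0031250 / (1 − 1.0031250^−84) = $1,053.83.
Monthly savings = $1,098.91 − $1,053.83 = $45.08.
Break-even = $777.50 / $45.08 = 17.25 → 18 months.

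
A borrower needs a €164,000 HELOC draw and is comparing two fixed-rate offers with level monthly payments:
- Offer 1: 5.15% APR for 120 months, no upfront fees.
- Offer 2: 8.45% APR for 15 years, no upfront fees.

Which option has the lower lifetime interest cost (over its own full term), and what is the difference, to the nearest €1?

Offer 1: monthly rate = 5.15%/12 = 0.0042917; payment = 164,000 × 0.0042917 / (1 − (1+0.0042917)^−120) = €1,751.52.
Total interest on Offer 1 = 120 × €1,751.52 − €164,000 = €46,182.40.
Offer 2: at 8.45% the monthly rate is 0.0070417, so the payment is 164,000 × 0.0070417 / (1 − 1.0070417^−180) = €1,610.17.
Total interest on Offer 2 = 180 × €1,610.17 − €164,000 = €125,830.60.
Offer 1 is lower by €79,648.20.

Offer 1 by €79,648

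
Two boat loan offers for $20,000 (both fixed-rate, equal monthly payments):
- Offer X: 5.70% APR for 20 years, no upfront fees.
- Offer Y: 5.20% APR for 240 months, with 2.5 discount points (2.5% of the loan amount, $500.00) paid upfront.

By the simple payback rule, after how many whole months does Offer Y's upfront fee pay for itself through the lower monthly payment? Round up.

89 months

Offer X: at 5.70% the monthly rate is 0.0047500, so the payment is 20,000 × 0.0047500 / (1 − 1.0047500^−240) = $139.85.
Offer Y: monthly rate = 5.2%/12 = 0.0043333; payment = 20,000 × 0.0043333 / (1 − (1+0.0043333)^−240) = $134.21.
Monthly savings = $139.85 − $134.21 = $5.64.
Break-even = $500.00 / $5.64 = 88.65 → 89 months.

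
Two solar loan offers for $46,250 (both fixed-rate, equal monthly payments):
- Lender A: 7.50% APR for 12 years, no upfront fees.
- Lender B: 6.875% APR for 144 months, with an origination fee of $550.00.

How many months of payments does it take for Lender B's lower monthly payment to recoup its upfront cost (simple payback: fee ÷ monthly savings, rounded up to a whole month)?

Lender A: monthly rate = 7.5%/12 = 0.0062500; payment = 46,250 × 0.0062500 / (1 − (1+0.0062500)^−144) = $488.04.
Lender B: monthly rate = 6.875%/12 = 0.0057292; payment = 46,250 × 0.0057292 / (1 − (1+0.0057292)^−144) = $472.55.
Monthly savings = $488.04 − $472.55 = $15.49.
Break-even = $550.00 / $15.49 = 35.51 → 36 months.

36 months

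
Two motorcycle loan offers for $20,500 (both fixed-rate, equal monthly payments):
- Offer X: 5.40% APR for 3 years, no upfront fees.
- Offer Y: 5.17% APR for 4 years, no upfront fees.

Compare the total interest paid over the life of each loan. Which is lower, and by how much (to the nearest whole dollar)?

Offer X: monthly rate = 5.4%/12 = 0.0045000; payment = 20,500 × 0.0045000 / (1 − (1+0.0045000)^−36) = $618.09.
Total interest on Offer X = 36 × $618.09 − $20,500 = $1,751.24.
Offer Y: monthly rate = 5.17%/12 = 0.0043083; payment = 20,500 × 0.0043083 / (1 − (1+0.0043083)^−48) = $473.68.
Total interest on Offer Y = 48 × $473.68 − $20,500 = $2,236.64.
Offer X is lower by $485.40.

Offer X by $485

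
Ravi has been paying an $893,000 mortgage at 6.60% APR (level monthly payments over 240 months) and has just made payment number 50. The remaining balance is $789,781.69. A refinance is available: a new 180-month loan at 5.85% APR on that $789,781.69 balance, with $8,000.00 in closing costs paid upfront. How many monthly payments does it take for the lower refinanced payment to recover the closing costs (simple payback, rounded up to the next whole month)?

Current payment = 893,000 × 6.6%/12 / (1 − (1+0.0055000)^−240) = $6,710.65.
Refinanced payment = 789,781.69 × 0.0048750 / (1 − (1+0.0048750)^−180) = $6,600.79.
Monthly savings = $6,710.65 − $6,600.79 = $109.86.
Break-even = $8,000.00 / $109.86 = 72.82 → 73 months.

73 months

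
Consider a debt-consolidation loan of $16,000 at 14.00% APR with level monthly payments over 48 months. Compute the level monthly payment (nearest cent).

$437.22

Monthly rate = 14%/12 = 0.0116667; payment = 16,000 × 0.0116667 / (1 − (1+0.0116667)^−48) = $437.22.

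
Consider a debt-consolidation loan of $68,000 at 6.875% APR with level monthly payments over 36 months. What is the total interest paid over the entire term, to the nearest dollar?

$7,447

At 6.875% the monthly rate is 0.0057292, so the payment is 68,000 × 0.0057292 / (1 − 1.0057292^−36) = $2,095.76.
Total paid = 36 × $2,095.76 = $75,447.36; interest = $75,447.36 − $68,000 = $7,447.36.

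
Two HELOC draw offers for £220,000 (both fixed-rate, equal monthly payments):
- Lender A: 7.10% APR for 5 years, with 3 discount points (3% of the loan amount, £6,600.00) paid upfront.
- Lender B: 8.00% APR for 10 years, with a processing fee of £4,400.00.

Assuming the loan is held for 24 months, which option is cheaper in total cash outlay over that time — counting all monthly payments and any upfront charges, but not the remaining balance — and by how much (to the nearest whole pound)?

Lender A: at 7.10% the monthly rate is 0.0059167, so the payment is 220,000 × 0.0059167 / (1 − 1.0059167^−60) = £4,366.65.
Lender B: monthly rate = 8%/12 = 0.0066667; payment = 220,000 × 0.0066667 / (1 − (1+0.0066667)^−120) = £2,669.21.
Over 24 months: Lender A costs 24 × £4,366.65 + £6,600.00 = £111,399.60; Lender B costs 24 × £2,669.21 + £4,400.00 = £68,461.04.
Lender B is cheaper by £111,399.60 − £68,461.04 = £42,938.56.

Lender B by £42,939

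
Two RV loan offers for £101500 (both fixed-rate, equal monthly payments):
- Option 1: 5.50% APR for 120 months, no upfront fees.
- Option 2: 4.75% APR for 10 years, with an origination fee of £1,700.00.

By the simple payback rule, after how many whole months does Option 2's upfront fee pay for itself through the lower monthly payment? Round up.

Option 1: monthly rate = 5.5%/12 = 0.0045833; payment = 101,500 × 0.0045833 / (1 − (1+0.0045833)^−120) = £1,101.54.
Option 2: monthly rate = 4.75%/12 = 0.0039583; payment = 101,500 × 0.0039583 / (1 − (1+0.0039583)^−120) = £1,064.20.
Monthly savings = £1,101.54 − £1,064.20 = £37.34.
Break-even = £1,700.00 / £37.34 = 45.53 → 46 months.

46 months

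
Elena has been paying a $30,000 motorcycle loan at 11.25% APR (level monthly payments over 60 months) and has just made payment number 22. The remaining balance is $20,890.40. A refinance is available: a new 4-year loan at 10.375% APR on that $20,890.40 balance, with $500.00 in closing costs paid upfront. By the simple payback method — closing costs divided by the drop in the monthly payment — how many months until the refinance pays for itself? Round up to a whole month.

Current payment = 30,000 × 11.25%/12 / (1 − (1+0.0093750)^−60) = $656.02.
Refinanced payment = 20,890.40 × 0.0086458 / (1 − (1+0.0086458)^−48) = $533.60.
Monthly savings = $656.02 − $533.60 = $122.42.
Break-even = $500.00 / $122.42 = 4.08 → 5 months.

5 months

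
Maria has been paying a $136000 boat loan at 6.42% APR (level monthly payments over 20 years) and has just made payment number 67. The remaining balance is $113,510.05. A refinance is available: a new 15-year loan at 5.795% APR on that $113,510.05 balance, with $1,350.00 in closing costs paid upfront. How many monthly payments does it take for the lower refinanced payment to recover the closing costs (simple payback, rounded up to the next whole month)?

Current payment = 136,000 × 6.42%/12 / (1 − (1+0.0053500)^−240) = $1,007.58.
Refinanced payment = 113,510.05 × 0.0048292 / (1 − (1+0.0048292)^−180) = $945.34.
Monthly savings = $1,007.58 − $945.34 = $62.24.
Break-even = $1,350.00 / $62.24 = 21.69 → 22 months.

22 months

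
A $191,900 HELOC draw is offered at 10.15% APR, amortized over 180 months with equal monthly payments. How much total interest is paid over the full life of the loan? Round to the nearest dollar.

$182,466

At 10.15% the monthly rate is 0.0084583, so the payment is 191,900 × 0.0084583 / (1 − 1.0084583^−180) = $2,079.81.
Total paid = 180 × $2,079.81 = $374,365.80; interest = $374,365.80 − $191,900 = $182,465.80.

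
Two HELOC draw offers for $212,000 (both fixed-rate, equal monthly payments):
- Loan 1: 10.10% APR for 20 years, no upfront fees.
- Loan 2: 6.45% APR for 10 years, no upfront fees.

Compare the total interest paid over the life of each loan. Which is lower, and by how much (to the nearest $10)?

Loan 1: monthly rate = 10.1%/12 = 0.0084167; payment = 212,000 × 0.0084167 / (1 − (1+0.0084167)^−240) = $2,059.91.
Total interest on Loan 1 = 240 × $2,059.91 − $212,000 = $282,378.40.
Loan 2: at 6.45% the monthly rate is 0.0053750, so the payment is 212,000 × 0.0053750 / (1 − 1.0053750^−120) = $2,401.83.
Total interest on Loan 2 = 120 × $2,401.83 − $212,000 = $76,219.60.
Loan 2 is lower by $206,158.80.

Loan 2 by $206,160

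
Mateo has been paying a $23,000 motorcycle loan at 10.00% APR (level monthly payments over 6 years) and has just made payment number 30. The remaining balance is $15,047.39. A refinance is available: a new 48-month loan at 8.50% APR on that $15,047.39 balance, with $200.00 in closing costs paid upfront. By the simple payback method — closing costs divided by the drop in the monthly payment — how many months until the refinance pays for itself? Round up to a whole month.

Current payment = 23,000 × 10%/12 / (1 − (1+0.0083333)^−72) = $426.09.
Refinanced payment = 15,047.39 × 0.0070833 / (1 − (1+0.0070833)^−48) = $370.89.
Monthly savings = $426.09 − $370.89 = $55.20.
Break-even = $200.00 / $55.20 = 3.62 → 4 months.

4 months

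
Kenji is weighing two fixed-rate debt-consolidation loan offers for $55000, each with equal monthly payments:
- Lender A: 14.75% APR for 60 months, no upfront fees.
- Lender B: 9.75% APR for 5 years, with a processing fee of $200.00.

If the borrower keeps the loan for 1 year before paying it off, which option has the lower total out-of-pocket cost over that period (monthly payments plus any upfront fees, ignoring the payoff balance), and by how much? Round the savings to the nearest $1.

Lender A: monthly rate = 14.75%/12 = 0.0122917; payment = 55,000 × 0.0122917 / (1 − (1+0.0122917)^−60) = $1,301.24.
Lender B: at 9.75% the monthly rate is 0.0081250, so the payment is 55,000 × 0.0081250 / (1 − 1.0081250^−60) = $1,161.83.
Over 12 months: Lender A costs 12 × $1,301.24 = $15,614.88; Lender B costs 12 × $1,161.83 + $200.00 = $14,141.96.
Lender B is cheaper by $15,614.88 − $14,141.96 = $1,472.92.

Lender B by $1,473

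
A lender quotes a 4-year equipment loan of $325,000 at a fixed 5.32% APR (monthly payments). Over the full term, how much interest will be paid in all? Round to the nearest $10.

At 5.32% the monthly rate is 0.0044333, so the payment is 325,000 × 0.0044333 / (1 − 1.0044333^−48) = $7,531.72.
Total paid = 48 × $7,531.72 = $361,522.56; interest = $361,522.56 − $325,000 = $36,522.56.

$36,520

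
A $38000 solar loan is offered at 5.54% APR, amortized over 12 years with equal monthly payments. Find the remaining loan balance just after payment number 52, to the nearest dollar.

With monthly rate i = 5.54%/12 = 0.0046167, the balance after k of n payments is P · [(1+i)^n − (1+i)^k] / [(1+i)^n − 1].
(1+0.0046167)^144 = 1.94112971 and (1+0.0046167)^52 = 1.27063174, so the balance is 38,000 × (1.94112971 − 1.27063174) / (1.94112971 − 1) = $27,072.70.

$27,073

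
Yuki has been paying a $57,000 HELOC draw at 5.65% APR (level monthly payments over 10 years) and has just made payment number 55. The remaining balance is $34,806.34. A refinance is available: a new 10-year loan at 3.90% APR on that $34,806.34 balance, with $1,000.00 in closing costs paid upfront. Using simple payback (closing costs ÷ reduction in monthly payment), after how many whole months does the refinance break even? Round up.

4 months

Current payment = 57,000 × 5.65%/12 / (1 − (1+0.0047083)^−120) = $622.84.
Refinanced payment = 34,806.34 × 0.0032500 / (1 − (1+0.0032500)^−120) = $350.75.
Monthly savings = $622.84 − $350.75 = $272.09.
Break-even = $1,000.00 / $272.09 = 3.68 → 4 months.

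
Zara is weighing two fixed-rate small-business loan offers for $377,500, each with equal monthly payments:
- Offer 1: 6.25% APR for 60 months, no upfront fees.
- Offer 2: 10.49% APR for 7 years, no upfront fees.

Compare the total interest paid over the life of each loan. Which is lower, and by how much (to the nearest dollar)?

Offer 1: at 6.25% the monthly rate is 0.0052083, so the payment is 377,500 × 0.0052083 / (1 − 1.0052083^−60) = $7,342.10.
Total interest on Offer 1 = 60 × $7,342.10 − $377,500 = $63,026.00.
Offer 2: monthly rate = 10.49%/12 = 0.0087417; payment = 377,500 × 0.0087417 / (1 − (1+0.0087417)^−84) = $6,362.94.
Total interest on Offer 2 = 84 × $6,362.94 − $377,500 = $156,986.96.
Offer 1 is lower by $93,960.96.

Offer 1 by $93,961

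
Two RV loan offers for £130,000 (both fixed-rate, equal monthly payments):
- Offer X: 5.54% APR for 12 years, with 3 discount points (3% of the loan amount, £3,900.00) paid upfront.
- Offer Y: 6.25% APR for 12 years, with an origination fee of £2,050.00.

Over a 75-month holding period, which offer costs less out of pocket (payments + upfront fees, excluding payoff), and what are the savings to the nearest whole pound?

Offer X by £1,721

Offer X: monthly rate = 5.54%/12 = 0.0046167; payment = 130,000 × 0.0046167 / (1 − (1+0.0046167)^−144) = £1,237.88.
Offer Y: monthly rate = 6.25%/12 = 0.0052083; payment = 130,000 × 0.0052083 / (1 − (1+0.0052083)^−144) = £1,285.49.
Over 75 months: Offer X costs 75 × £1,237.88 + £3,900.00 = £96,741.00; Offer Y costs 75 × £1,285.49 + £2,050.00 = £98,461.75.
Offer X is cheaper by £98,461.75 − £96,741.00 = £1,720.75.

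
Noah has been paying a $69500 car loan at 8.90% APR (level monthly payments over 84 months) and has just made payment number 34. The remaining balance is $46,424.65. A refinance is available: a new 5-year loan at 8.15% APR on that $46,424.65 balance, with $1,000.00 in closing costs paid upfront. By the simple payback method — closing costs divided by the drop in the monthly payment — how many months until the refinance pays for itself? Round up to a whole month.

6 months

Current payment = 69,500 × 8.9%/12 / (1 − (1+0.0074167)^−84) = $1,114.67.
Refinanced payment = 46,424.65 × 0.0067917 / (1 − (1+0.0067917)^−60) = $944.66.
Monthly savings = $1,114.67 − $944.66 = $170.01.
Break-even = $1,000.00 / $170.01 = 5.88 → 6 months.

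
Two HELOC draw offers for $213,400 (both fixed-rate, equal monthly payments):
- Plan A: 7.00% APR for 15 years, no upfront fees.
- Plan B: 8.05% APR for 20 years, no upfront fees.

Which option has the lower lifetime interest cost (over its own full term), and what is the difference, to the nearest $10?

Plan A by $84,730

Plan A: monthly rate = 7%/12 = 0.0058333; payment = 213,400 × 0.0058333 / (1 − (1+0.0058333)^−180) = $1,918.10.
Total interest on Plan A = 180 × $1,918.10 − $213,400 = $131,858.00.
Plan B: at 8.05% the monthly rate is 0.0067083, so the payment is 213,400 × 0.0067083 / (1 − 1.0067083^−240) = $1,791.61.
Total interest on Plan B = 240 × $1,791.61 − $213,400 = $216,586.40.
Plan A is lower by $84,728.40.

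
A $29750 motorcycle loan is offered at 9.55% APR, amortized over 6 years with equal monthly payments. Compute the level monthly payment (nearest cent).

$544.42

At 9.55% the monthly rate is 0.0079583, so the payment is 29,750 × 0.0079583 / (1 − 1.0079583^−72) = $544.42.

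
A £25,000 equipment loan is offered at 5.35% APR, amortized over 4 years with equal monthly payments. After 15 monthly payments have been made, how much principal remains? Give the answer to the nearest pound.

£17,753

With monthly rate i = 5.35%/12 = 0.0044583, the balance after k of n payments is P · [(1+i)^n − (1+i)^k] / [(1+i)^n − 1].
(1+0.0044583)^48 = 1.23803367 and (1+0.0044583)^15 = 1.06900292, so the balance is 25,000 × (1.23803367 − 1.06900292) / (1.23803367 − 1) = £17,752.82.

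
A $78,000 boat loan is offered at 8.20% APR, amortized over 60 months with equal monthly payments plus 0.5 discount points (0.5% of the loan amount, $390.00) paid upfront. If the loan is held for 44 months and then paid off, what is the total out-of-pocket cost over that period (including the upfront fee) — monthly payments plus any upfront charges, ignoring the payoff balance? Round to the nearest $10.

$70,310

At 8.20% the monthly rate is 0.0068333, so the payment is 78,000 × 0.0068333 / (1 − 1.0068333^−60) = $1,589.04.
Total outlay = 44 × $1,589.04 + $390.00 = $70,307.76.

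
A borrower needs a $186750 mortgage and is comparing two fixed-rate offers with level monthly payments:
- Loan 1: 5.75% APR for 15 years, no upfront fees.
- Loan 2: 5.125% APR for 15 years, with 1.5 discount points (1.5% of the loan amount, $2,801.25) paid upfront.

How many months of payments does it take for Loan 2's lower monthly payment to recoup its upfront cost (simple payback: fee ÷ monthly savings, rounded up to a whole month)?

Loan 1: at 5.75% the monthly rate is 0.0047917, so the payment is 186,750 × 0.0047917 / (1 − 1.0047917^−180) = $1,550.79.
Loan 2: at 5.125% the monthly rate is 0.0042708, so the payment is 186,750 × 0.0042708 / (1 − 1.0042708^−180) = $1,489.00.
Monthly savings = $1,550.79 − $1,489.00 = $61.79.
Break-even = $2,801.25 / $61.79 = 45.34 → 46 months.

46 months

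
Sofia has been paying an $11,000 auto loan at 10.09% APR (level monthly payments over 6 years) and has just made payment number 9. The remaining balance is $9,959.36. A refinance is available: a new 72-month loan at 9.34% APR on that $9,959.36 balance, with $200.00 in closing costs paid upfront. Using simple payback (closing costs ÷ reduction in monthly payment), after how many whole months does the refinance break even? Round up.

Current payment = 11,000 × 10.09%/12 / (1 − (1+0.0084083)^−72) = $204.28.
Refinanced payment = 9,959.36 × 0.0077833 / (1 − (1+0.0077833)^−72) = $181.21.
Monthly savings = $204.28 − $181.21 = $23.07.
Break-even = $200.00 / $23.07 = 8.67 → 9 months.

9 months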